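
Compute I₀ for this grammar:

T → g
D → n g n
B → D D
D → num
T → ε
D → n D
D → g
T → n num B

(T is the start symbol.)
{ [T → . g], [T → . n num B], [T → .], [T' → . T] }

First, augment the grammar with T' → T
I₀ = CLOSURE({ [T' → . T] }):
  [T' → . T] has the dot before T: add [T → . g], [T → .], [T → . n num B]
No further items can be added.

I₀ = { [T → . g], [T → . n num B], [T → .], [T' → . T] }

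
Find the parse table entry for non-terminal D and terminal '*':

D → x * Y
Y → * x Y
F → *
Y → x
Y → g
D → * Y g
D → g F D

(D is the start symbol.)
D → * Y g

To find M[D, '*'], we find productions for D where '*' is in the predict set (PREDICT(N → α) = (FIRST(α) \ {ε}) ∪ (FOLLOW(N) if α ⇒* ε)).

D → x * Y: PREDICT = { 'x' }
D → * Y g: PREDICT = { '*' }
  '*' is in predict set, so this production goes in M[D, '*']
D → g F D: PREDICT = { 'g' }

M[D, '*'] = D → * Y g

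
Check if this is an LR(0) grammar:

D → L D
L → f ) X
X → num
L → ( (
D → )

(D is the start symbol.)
Augment with D' → D and build the canonical LR(0) collection (I0 = CLOSURE({[D' → . D]}), then GOTO on every symbol after a dot until no new states appear). It has 11 states:
  I0: { [D → . )], [D → . L D], [D' → . D], [L → . ( (], [L → . f ) X] }  — shift
  I1: { [L → ( . (] }  — shift
  I2: { [D → ) .] }  — reduce
  I3: { [D' → D .] }  — accept
  I4: { [D → . )], [D → . L D], [D → L . D], [L → . ( (], [L → . f ) X] }  — shift
  I5: { [L → f . ) X] }  — shift
  I6: { [L → f ) . X], [X → . num] }  — shift
  I7: { [L → f ) X .] }  — reduce
  I8: { [X → num .] }  — reduce
  I9: { [D → L D .] }  — reduce
  I10: { [L → ( ( .] }  — reduce

Every state is either a pure shift/goto state or contains exactly one complete item and nothing to shift — no conflicts. The grammar is LR(0).

Answer: Yes, the grammar is LR(0)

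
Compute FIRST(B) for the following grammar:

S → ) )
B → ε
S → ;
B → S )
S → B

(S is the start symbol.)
{ ')', ';', ε }

To compute FIRST(B), examine every production with B on the left-hand side, reading each right-hand side left to right until a non-nullable symbol is reached.

FIRST sets of the other non-terminals involved (by the same procedure, iterated to a fixed point):
  FIRST(S) = { ')', ';', ε }

From B → ε:
  - ε-production, so ε ∈ FIRST(B)
From B → S ):
  - S is a non-terminal: add FIRST(S) \ {ε} = { ')', ';' }
    S is nullable, so continue to the next symbol
  - ')' is a terminal: add ')' and stop

Collecting: FIRST(B) = { ')', ';', ε }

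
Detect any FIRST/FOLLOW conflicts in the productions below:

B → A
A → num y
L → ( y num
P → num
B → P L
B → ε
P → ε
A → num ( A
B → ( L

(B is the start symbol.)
Nullable non-terminals: B, P.
FIRST sets used below: FIRST(A) = { 'num' }, FIRST(P) = { 'num', ε }, FIRST(L) = { '(' }

B: nullable alternative(s) B → ε; FOLLOW(B) = { $ }
  B → A: FIRST \ {ε} = { 'num' } — disjoint from FOLLOW(B)
  B → P L: FIRST \ {ε} = { '(', 'num' } — disjoint from FOLLOW(B)
  B → ε: FIRST \ {ε} = { } — this is the only nullable alternative, skip
  B → ( L: FIRST \ {ε} = { '(' } — disjoint from FOLLOW(B)

P: nullable alternative(s) P → ε; FOLLOW(P) = { '(' }
  P → num: FIRST \ {ε} = { 'num' } — disjoint from FOLLOW(P)
  P → ε: FIRST \ {ε} = { } — this is the only nullable alternative, skip

A, L have no nullable alternative, so no FIRST/FOLLOW check is needed there.

No FIRST/FOLLOW conflicts found.

Answer: No FIRST/FOLLOW conflicts.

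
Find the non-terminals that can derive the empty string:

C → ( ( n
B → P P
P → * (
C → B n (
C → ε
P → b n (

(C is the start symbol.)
A non-terminal is nullable if it can derive ε (the empty string): either it has an ε-production, or it has a production whose right-hand side consists entirely of nullable non-terminals.

ε-productions: C → ε
So C is immediately nullable.
No further non-terminal can be added: every production for the remaining non-terminals contains a terminal or a non-nullable non-terminal.
Nullable = { 'C' }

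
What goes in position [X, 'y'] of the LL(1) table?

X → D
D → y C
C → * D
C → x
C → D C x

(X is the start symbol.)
X → D

To find M[X, 'y'], we find productions for X where 'y' is in the predict set (PREDICT(N → α) = (FIRST(α) \ {ε}) ∪ (FOLLOW(N) if α ⇒* ε)).

Relevant sets:
  FIRST(D) = { 'y' }

X → D: PREDICT = { 'y' }
  'y' is in predict set, so this production goes in M[X, 'y']

M[X, 'y'] = X → D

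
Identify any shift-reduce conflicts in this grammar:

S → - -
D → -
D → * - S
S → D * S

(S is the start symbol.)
Yes — I2: [D → - .] vs [S → - . -]

A shift-reduce conflict occurs when an LR(0) state has both:
  - a complete (reduce) item [A → α .] (dot at the end), and
  - a shift item [B → β . c γ] (dot before a terminal).

Augment with S' → S and build the canonical LR(0) collection (I0 = CLOSURE({[S' → . S]}), then GOTO on every symbol after a dot until no new states appear). It has 10 states:
  I0: { [D → . * - S], [D → . -], [S → . - -], [S → . D * S], [S' → . S] }  — shift
  I1: { [D → * . - S] }  — shift
  I2: { [D → - .], [S → - . -] }  — shift, reduce
  I3: { [S → D . * S] }  — shift
  I4: { [S' → S .] }  — accept
  I5: { [D → . * - S], [D → . -], [S → . - -], [S → . D * S], [S → D * . S] }  — shift
  I6: { [S → D * S .] }  — reduce
  I7: { [S → - - .] }  — reduce
  I8: { [D → * - . S], [D → . * - S], [D → . -], [S → . - -], [S → . D * S] }  — shift
  I9: { [D → * - S .] }  — reduce

I2 contains reduce item [D → - .] and shift item [S → - . -] — shift-reduce conflict.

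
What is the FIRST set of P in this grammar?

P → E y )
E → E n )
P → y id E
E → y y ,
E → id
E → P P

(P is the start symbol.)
FIRST sets of the other non-terminals involved (by the same procedure, iterated to a fixed point):
  FIRST(E) = { 'id', 'y' }

From P → E y ):
  - E is a non-terminal: add FIRST(E) \ {ε} = { 'id', 'y' }
    E is not nullable, so stop
From P → y id E:
  - y is a terminal: add 'y' and stop

Collecting: FIRST(P) = { 'id', 'y' }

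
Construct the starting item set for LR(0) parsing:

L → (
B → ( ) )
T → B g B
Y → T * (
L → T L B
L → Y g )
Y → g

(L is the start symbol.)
First, augment the grammar with L' → L
I₀ = CLOSURE({ [L' → . L] }):
  [L' → . L] has the dot before L: add [L → . (], [L → . T L B], [L → . Y g )]
  [L → . T L B] has the dot before T: add [T → . B g B]
  [L → . Y g )] has the dot before Y: add [Y → . T * (], [Y → . g]
  [T → . B g B] has the dot before B: add [B → . ( ) )]
No further items can be added.

I₀ = { [B → . ( ) )], [L → . (], [L → . T L B], [L → . Y g )], [L' → . L], [T → . B g B], [Y → . T * (], [Y → . g] }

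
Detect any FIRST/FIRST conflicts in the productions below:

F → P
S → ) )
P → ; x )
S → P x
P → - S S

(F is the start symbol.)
FIRST sets of the non-terminals at (or reachable through a nullable prefix from) the front of some alternative:
  FIRST(P) = { '-', ';' }

Productions for S:
  S → ) ): FIRST = { ')' }
  S → P x: FIRST = { '-', ';' }
Productions for P:
  P → ; x ): FIRST = { ';' }
  P → - S S: FIRST = { '-' }
F has only one production, so no FIRST/FIRST conflict is possible there.

All alternatives of each non-terminal have pairwise disjoint FIRST sets.

Answer: No FIRST/FIRST conflicts.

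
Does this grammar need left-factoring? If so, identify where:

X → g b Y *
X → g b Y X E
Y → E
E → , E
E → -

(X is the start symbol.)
Left-factoring is needed when two productions for the same non-terminal
share a common prefix on the right-hand side.

Productions for X:
  X → g b Y *
  X → g b Y X E
Productions for E:
  E → , E
  E → -

Found common prefix 'g b Y' in productions for X

Answer: Yes, X has productions with common prefix 'g b Y'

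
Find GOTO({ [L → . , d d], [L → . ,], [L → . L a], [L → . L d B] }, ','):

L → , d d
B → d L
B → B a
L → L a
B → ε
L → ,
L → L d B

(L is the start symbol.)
{ [L → , . d d], [L → , .] }

GOTO(I, ',') = CLOSURE({ [A → αX.β] : [A → α.Xβ] ∈ I, X = ',' })

Items with dot before ',', with the dot advanced:
  [L → . ,] → [L → , .]
  [L → . , d d] → [L → , . d d]
Closure adds nothing (no advanced item has the dot before a non-terminal).

GOTO = { [L → , . d d], [L → , .] }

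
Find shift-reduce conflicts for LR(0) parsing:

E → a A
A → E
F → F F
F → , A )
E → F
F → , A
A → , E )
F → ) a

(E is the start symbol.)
Yes — I4: [E → F .] vs [F → . ) a]; I9: [F → , A .] vs [F → , A . )]; I10: [A → E .] vs [A → , E . )]; I13: [F → F F .] vs [F → . ) a]

A shift-reduce conflict occurs when an LR(0) state has both:
  - a complete (reduce) item [A → α .] (dot at the end), and
  - a shift item [B → β . c γ] (dot before a terminal).

Augment with E' → E and build the canonical LR(0) collection (I0 = CLOSURE({[E' → . E]}), then GOTO on every symbol after a dot until no new states appear). It has 15 states:
  I0: { [E → . F], [E → . a A], [E' → . E], [F → . ) a], [F → . , A )], [F → . , A], [F → . F F] }  — shift
  I1: { [F → ) . a] }  — shift
  I2: { [A → . , E )], [A → . E], [E → . F], [E → . a A], [F → , . A )], [F → , . A], [F → . ) a], [F → . , A )], [F → . , A], [F → . F F] }  — shift
  I3: { [E' → E .] }  — accept
  I4: { [E → F .], [F → . ) a], [F → . , A )], [F → . , A], [F → . F F], [F → F . F] }  — shift, reduce
  I5: { [A → . , E )], [A → . E], [E → . F], [E → . a A], [E → a . A], [F → . ) a], [F → . , A )], [F → . , A], [F → . F F] }  — shift
  I6: { [A → , . E )], [A → . , E )], [A → . E], [E → . F], [E → . a A], [F → , . A )], [F → , . A], [F → . ) a], [F → . , A )], [F → . , A], [F → . F F] }  — shift
  I7: { [E → a A .] }  — reduce
  I8: { [A → E .] }  — reduce
  I9: { [F → , A . )], [F → , A .] }  — shift, reduce
  I10: { [A → , E . )], [A → E .] }  — shift, reduce
  I11: { [A → , E ) .] }  — reduce
  I12: { [F → , A ) .] }  — reduce
  I13: { [F → . ) a], [F → . , A )], [F → . , A], [F → . F F], [F → F . F], [F → F F .] }  — shift, reduce
  I14: { [F → ) a .] }  — reduce

I4 contains reduce item [E → F .] and shift items [F → . ) a], [F → . , A], [F → . , A )] — shift-reduce conflict.
I9 contains reduce item [F → , A .] and shift item [F → , A . )] — shift-reduce conflict.
I10 contains reduce item [A → E .] and shift item [A → , E . )] — shift-reduce conflict.
I13 contains reduce item [F → F F .] and shift items [F → . ) a], [F → . , A], [F → . , A )] — shift-reduce conflict.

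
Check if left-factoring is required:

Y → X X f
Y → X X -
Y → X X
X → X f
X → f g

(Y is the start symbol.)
Yes, Y has productions with common prefix 'X X'

Left-factoring is needed when two productions for the same non-terminal
share a common prefix on the right-hand side.

Productions for Y:
  Y → X X f
  Y → X X -
  Y → X X
Productions for X:
  X → X f
  X → f g

Found common prefix 'X X' in productions for Y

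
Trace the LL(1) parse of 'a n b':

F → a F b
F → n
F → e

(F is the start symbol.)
Stack is shown with the top on the left.

Stack    Input    Action
------------------------
F $      a n b $  output F → a F b
a F b $  a n b $  match 'a'
F b $    n b $    output F → n
n b $    n b $    match 'n'
b $      b $      match 'b'
$        $        accept

The string is accepted.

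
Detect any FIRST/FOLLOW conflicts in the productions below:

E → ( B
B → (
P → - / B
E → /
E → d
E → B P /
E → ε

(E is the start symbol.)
Nullable non-terminals: E.
FIRST sets used below: FIRST(B) = { '(' }

E: nullable alternative(s) E → ε; FOLLOW(E) = { $ }
  E → ( B: FIRST \ {ε} = { '(' } — disjoint from FOLLOW(E)
  E → /: FIRST \ {ε} = { '/' } — disjoint from FOLLOW(E)
  E → d: FIRST \ {ε} = { 'd' } — disjoint from FOLLOW(E)
  E → B P /: FIRST \ {ε} = { '(' } — disjoint from FOLLOW(E)
  E → ε: FIRST \ {ε} = { } — this is the only nullable alternative, skip

B, P have no nullable alternative, so no FIRST/FOLLOW check is needed there.

No FIRST/FOLLOW conflicts found.

Answer: No FIRST/FOLLOW conflicts.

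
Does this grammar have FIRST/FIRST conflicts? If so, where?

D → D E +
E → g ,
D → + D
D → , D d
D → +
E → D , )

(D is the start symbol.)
A FIRST/FIRST conflict occurs when two productions N → α and N → β for the same non-terminal have FIRST(α) ∩ FIRST(β) ≠ ∅ (with ε ∈ FIRST of a nullable right-hand side, so two nullable alternatives also conflict).

FIRST sets of the non-terminals at (or reachable through a nullable prefix from) the front of some alternative:
  FIRST(D) = { '+', ',' }

Productions for D:
  D → D E +: FIRST = { '+', ',' }
  D → + D: FIRST = { '+' }
  D → , D d: FIRST = { ',' }
  D → +: FIRST = { '+' }
Productions for E:
  E → g ,: FIRST = { 'g' }
  E → D , ): FIRST = { '+', ',' }

Conflict for D: D → D E + and D → + D
  Overlap: { '+' }
Conflict for D: D → D E + and D → , D d
  Overlap: { ',' }
Conflict for D: D → D E + and D → +
  Overlap: { '+' }
Conflict for D: D → + D and D → +
  Overlap: { '+' }

Answer: Yes. D → D E '+' / D → '+' D on { '+' }; D → D E '+' / D → ',' D d on { ',' }; D → D E '+' / D → '+' on { '+' }; D → '+' D / D → '+' on { '+' }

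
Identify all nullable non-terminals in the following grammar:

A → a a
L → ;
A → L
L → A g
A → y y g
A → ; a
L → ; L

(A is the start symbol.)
A non-terminal is nullable if it can derive ε (the empty string): either it has an ε-production, or it has a production whose right-hand side consists entirely of nullable non-terminals.

There are no ε-productions, so no non-terminal can derive ε.
No non-terminals are nullable.

Answer: None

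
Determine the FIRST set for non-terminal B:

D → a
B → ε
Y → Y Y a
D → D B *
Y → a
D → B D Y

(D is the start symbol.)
From B → ε:
  - ε-production, so ε ∈ FIRST(B)

Collecting: FIRST(B) = { ε }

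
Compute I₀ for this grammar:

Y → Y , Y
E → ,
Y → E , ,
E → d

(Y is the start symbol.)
First, augment the grammar with Y' → Y
I₀ = CLOSURE({ [Y' → . Y] }):
  [Y' → . Y] has the dot before Y: add [Y → . Y , Y], [Y → . E , ,]
  [Y → . E , ,] has the dot before E: add [E → . ,], [E → . d]
No further items can be added.

I₀ = { [E → . ,], [E → . d], [Y → . E , ,], [Y → . Y , Y], [Y' → . Y] }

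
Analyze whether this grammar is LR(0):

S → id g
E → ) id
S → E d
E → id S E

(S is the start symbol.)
Yes, the grammar is LR(0)

A grammar is LR(0) if no state in the canonical LR(0) collection has:
  - both a shift item (dot before a terminal) and a complete item (shift-reduce conflict), or
  - two or more complete items (reduce-reduce conflict; the accept item [S' → S .] counts as a complete item here).

Augment with S' → S and build the canonical LR(0) collection (I0 = CLOSURE({[S' → . S]}), then GOTO on every symbol after a dot until no new states appear). It has 11 states:
  I0: { [E → . ) id], [E → . id S E], [S → . E d], [S → . id g], [S' → . S] }  — shift
  I1: { [E → ) . id] }  — shift
  I2: { [S → E . d] }  — shift
  I3: { [S' → S .] }  — accept
  I4: { [E → . ) id], [E → . id S E], [E → id . S E], [S → . E d], [S → . id g], [S → id . g] }  — shift
  I5: { [E → . ) id], [E → . id S E], [E → id S . E] }  — shift
  I6: { [S → id g .] }  — reduce
  I7: { [E → id S E .] }  — reduce
  I8: { [E → . ) id], [E → . id S E], [E → id . S E], [S → . E d], [S → . id g] }  — shift
  I9: { [S → E d .] }  — reduce
  I10: { [E → ) id .] }  — reduce

Every state is either a pure shift/goto state or contains exactly one complete item and nothing to shift — no conflicts. The grammar is LR(0).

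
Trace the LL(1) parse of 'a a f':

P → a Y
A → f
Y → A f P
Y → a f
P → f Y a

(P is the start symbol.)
LL(1) parsing maintains a stack (initially the start symbol over $) and the input. At each step: if the stack top is a terminal, match it against the current input token; if it is a non-terminal N, replace it with the RHS of M[N, lookahead] (the unique production whose predict set contains the lookahead).

Stack is shown with the top on the left.

Stack  Input    Action
----------------------
P $    a a f $  output P → a Y
a Y $  a a f $  match 'a'
Y $    a f $    output Y → a f
a f $  a f $    match 'a'
f $    f $      match 'f'
$      $        accept

The string is accepted.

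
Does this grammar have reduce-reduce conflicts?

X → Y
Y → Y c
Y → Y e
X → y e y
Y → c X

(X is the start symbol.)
No reduce-reduce conflicts

A reduce-reduce conflict occurs when an LR(0) state has two complete items [A → α .] and [B → β .] — both call for a reduction, and with no lookahead the parser cannot choose between them.

Augment with X' → X and build the canonical LR(0) collection (I0 = CLOSURE({[X' → . X]}), then GOTO on every symbol after a dot until no new states appear). It has 10 states:
  I0: { [X → . Y], [X → . y e y], [X' → . X], [Y → . Y c], [Y → . Y e], [Y → . c X] }  — shift
  I1: { [X' → X .] }  — accept
  I2: { [X → Y .], [Y → Y . c], [Y → Y . e] }  — shift, reduce
  I3: { [X → . Y], [X → . y e y], [Y → . Y c], [Y → . Y e], [Y → . c X], [Y → c . X] }  — shift
  I4: { [X → y . e y] }  — shift
  I5: { [X → y e . y] }  — shift
  I6: { [X → y e y .] }  — reduce
  I7: { [Y → c X .] }  — reduce
  I8: { [Y → Y c .] }  — reduce
  I9: { [Y → Y e .] }  — reduce

No state contains more than one complete item.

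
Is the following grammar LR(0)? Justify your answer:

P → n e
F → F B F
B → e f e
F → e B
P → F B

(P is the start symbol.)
A grammar is LR(0) if no state in the canonical LR(0) collection has:
  - both a shift item (dot before a terminal) and a complete item (shift-reduce conflict), or
  - two or more complete items (reduce-reduce conflict; the accept item [P' → P .] counts as a complete item here).

Augment with P' → P and build the canonical LR(0) collection (I0 = CLOSURE({[P' → . P]}), then GOTO on every symbol after a dot until no new states appear). It has 13 states:
  I0: { [F → . F B F], [F → . e B], [P → . F B], [P → . n e], [P' → . P] }  — shift
  I1: { [B → . e f e], [F → F . B F], [P → F . B] }  — shift
  I2: { [P' → P .] }  — accept
  I3: { [B → . e f e], [F → e . B] }  — shift
  I4: { [P → n . e] }  — shift
  I5: { [P → n e .] }  — reduce
  I6: { [F → e B .] }  — reduce
  I7: { [B → e . f e] }  — shift
  I8: { [B → e f . e] }  — shift
  I9: { [B → e f e .] }  — reduce
  I10: { [F → . F B F], [F → . e B], [F → F B . F], [P → F B .] }  — shift, reduce
  I11: { [B → . e f e], [F → F . B F], [F → F B F .] }  — shift, reduce
  I12: { [F → . F B F], [F → . e B], [F → F B . F] }  — shift

Conflict in state I10:
  Shift-reduce conflict between [P → F B .] and [F → . e B]
So the grammar is NOT LR(0).

Answer: No. Shift-reduce conflict between [P → F B .] and [F → . e B]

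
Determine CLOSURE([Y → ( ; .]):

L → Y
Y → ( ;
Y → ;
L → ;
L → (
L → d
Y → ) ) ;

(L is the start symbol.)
{ [Y → ( ; .] }

To compute CLOSURE, for each item [A → α.Bβ] where B is a non-terminal, add [B → .γ] for all productions B → γ; repeat for the newly added items until nothing changes.

Start with: [Y → ( ; .]
The dot is at the end, so nothing is added.

CLOSURE = { [Y → ( ; .] }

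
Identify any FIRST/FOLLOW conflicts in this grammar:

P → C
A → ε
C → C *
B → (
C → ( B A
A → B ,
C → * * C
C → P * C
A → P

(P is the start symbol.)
A FIRST/FOLLOW conflict occurs when a non-terminal N has a nullable alternative N → β (β ⇒* ε) and another alternative N → α with FIRST(α) ∩ FOLLOW(N) ≠ ∅: on such a lookahead the parser cannot decide between expanding α and letting N vanish via β.

Nullable non-terminals: A.
FIRST sets used below: FIRST(B) = { '(' }, FIRST(P) = { '(', '*' }

A: nullable alternative(s) A → ε; FOLLOW(A) = { $, '*' }
  A → ε: FIRST \ {ε} = { } — this is the only nullable alternative, skip
  A → B ,: FIRST \ {ε} = { '(' } — disjoint from FOLLOW(A)
  A → P: FIRST \ {ε} = { '(', '*' } — overlaps FOLLOW(A) on { '*' }: CONFLICT

B, C, P have no nullable alternative, so no FIRST/FOLLOW check is needed there.

So the grammar has 1 FIRST/FOLLOW conflict (marked CONFLICT above).

Answer: Yes. A → P with FOLLOW(A) on { '*' }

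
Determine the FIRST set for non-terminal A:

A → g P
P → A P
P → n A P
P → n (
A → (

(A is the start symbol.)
{ '(', 'g' }

To compute FIRST(A), examine every production with A on the left-hand side, reading each right-hand side left to right until a non-nullable symbol is reached.

From A → g P:
  - g is a terminal: add 'g' and stop
From A → (:
  - '(' is a terminal: add '(' and stop

Collecting: FIRST(A) = { '(', 'g' }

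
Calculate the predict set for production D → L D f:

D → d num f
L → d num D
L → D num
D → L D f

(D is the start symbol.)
{ 'd' }

PREDICT(D → L D f) = (FIRST(RHS) \ {ε}) ∪ (FOLLOW(D) if ε ∈ FIRST(RHS), i.e. RHS ⇒* ε)
FIRST(L) = { 'd' }
FIRST(L D f) = { 'd' }
ε ∉ FIRST(L D f), so FOLLOW(D) is not added.
PREDICT(D → L D f) = { 'd' }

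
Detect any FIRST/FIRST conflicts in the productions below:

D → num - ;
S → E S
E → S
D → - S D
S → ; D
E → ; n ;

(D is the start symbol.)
Yes. S → E S / S → ';' D on { ';' }; E → S / E → ';' n ';' on { ';' }

FIRST sets of the non-terminals at (or reachable through a nullable prefix from) the front of some alternative:
  FIRST(E) = { ';' }
  FIRST(S) = { ';' }

Productions for D:
  D → num - ;: FIRST = { 'num' }
  D → - S D: FIRST = { '-' }
Productions for S:
  S → E S: FIRST = { ';' }
  S → ; D: FIRST = { ';' }
Productions for E:
  E → S: FIRST = { ';' }
  E → ; n ;: FIRST = { ';' }

Conflict for S: S → E S and S → ; D
  Overlap: { ';' }
Conflict for E: E → S and E → ; n ;
  Overlap: { ';' }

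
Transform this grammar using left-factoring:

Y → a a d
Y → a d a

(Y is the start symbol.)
Y → a Y'
Y' → a d
Y' → d a

Left-factoring transforms A → αβ₁ | αβ₂ into A → αA' and A' → β₁ | β₂
(α is the longest common prefix among the alternatives). Repeat until
no nonterminal has two alternatives with a common prefix.

Round 1: Y has alternatives sharing prefix 'a'. Introduce Y': Y → a Y'
  Add: Y' → a d
  Add: Y' → d a

No remaining common prefixes — done.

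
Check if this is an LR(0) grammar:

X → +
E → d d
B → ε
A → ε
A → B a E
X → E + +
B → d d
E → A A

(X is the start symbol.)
No. Shift-reduce conflict between [A → .] and [B → . d d]

A grammar is LR(0) if no state in the canonical LR(0) collection has:
  - both a shift item (dot before a terminal) and a complete item (shift-reduce conflict), or
  - two or more complete items (reduce-reduce conflict; the accept item [X' → X .] counts as a complete item here).

Augment with X' → X and build the canonical LR(0) collection (I0 = CLOSURE({[X' → . X]}), then GOTO on every symbol after a dot until no new states appear). It has 15 states:
  I0: { [A → . B a E], [A → .], [B → . d d], [B → .], [E → . A A], [E → . d d], [X → . +], [X → . E + +], [X' → . X] }  — shift, 2 reduces
  I1: { [X → + .] }  — reduce
  I2: { [A → . B a E], [A → .], [B → . d d], [B → .], [E → A . A] }  — shift, 2 reduces
  I3: { [A → B . a E] }  — shift
  I4: { [X → E . + +] }  — shift
  I5: { [X' → X .] }  — accept
  I6: { [B → d . d], [E → d . d] }  — shift
  I7: { [B → d d .], [E → d d .] }  — 2 reduces
  I8: { [X → E + . +] }  — shift
  I9: { [X → E + + .] }  — reduce
  I10: { [A → . B a E], [A → .], [A → B a . E], [B → . d d], [B → .], [E → . A A], [E → . d d] }  — shift, 2 reduces
  I11: { [A → B a E .] }  — reduce
  I12: { [E → A A .] }  — reduce
  I13: { [B → d . d] }  — shift
  I14: { [B → d d .] }  — reduce

Conflict in state I0:
  Shift-reduce conflict between [A → .] and [B → . d d]
So the grammar is NOT LR(0).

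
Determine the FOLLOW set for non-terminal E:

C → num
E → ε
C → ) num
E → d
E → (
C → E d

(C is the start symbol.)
{ 'd' }

To compute FOLLOW(E), find every occurrence of E on a right-hand side N → α E β: add FIRST(β) \ {ε}, and if β is empty or nullable also add FOLLOW(N). Iterate to a fixed point.

In C → E d: E is followed by d, add FIRST(d) \ {ε} = { 'd' }

Taking the union: FOLLOW(E) = { 'd' }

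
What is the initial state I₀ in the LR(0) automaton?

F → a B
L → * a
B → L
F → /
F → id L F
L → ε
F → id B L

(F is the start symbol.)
{ [F → . /], [F → . a B], [F → . id B L], [F → . id L F], [F' → . F] }

First, augment the grammar with F' → F
I₀ = CLOSURE({ [F' → . F] }):
  [F' → . F] has the dot before F: add [F → . a B], [F → . /], [F → . id L F], [F → . id B L]
No further items can be added.

I₀ = { [F → . /], [F → . a B], [F → . id B L], [F → . id L F], [F' → . F] }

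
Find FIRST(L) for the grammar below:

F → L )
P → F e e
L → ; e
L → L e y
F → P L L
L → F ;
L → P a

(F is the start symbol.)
To compute FIRST(L), examine every production with L on the left-hand side, reading each right-hand side left to right until a non-nullable symbol is reached.

FIRST sets of the other non-terminals involved (by the same procedure, iterated to a fixed point):
  FIRST(F) = { ';' }
  FIRST(P) = { ';' }

From L → ; e:
  - ';' is a terminal: add ';' and stop
From L → L e y:
  - L is the symbol being defined: contributes nothing new
    L is not nullable, so stop
From L → F ;:
  - F is a non-terminal: add FIRST(F) \ {ε} = { ';' }
    F is not nullable, so stop
From L → P a:
  - P is a non-terminal: add FIRST(P) \ {ε} = { ';' }
    P is not nullable, so stop

Collecting: FIRST(L) = { ';' }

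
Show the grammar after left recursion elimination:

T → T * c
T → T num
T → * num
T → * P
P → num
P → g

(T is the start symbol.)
T is directly left-recursive. The standard transformation for
  A → A α₁ | ... | A α_m | β₁ | ... | β_n
is
  A  → β₁ A' | ... | β_n A'
  A' → α₁ A' | ... | α_m A' | ε

T → * num becomes T → * num T'
T → * P becomes T → * P T'
T → T * c becomes T' → * c T'
T → T num becomes T' → num T'
Add T' → ε

Productions for other non-terminals are unchanged:
  P → num
  P → g

Resulting grammar:
T → * num T'
T → * P T'
T' → * c T'
T' → num T'
T' → ε
P → num
P → g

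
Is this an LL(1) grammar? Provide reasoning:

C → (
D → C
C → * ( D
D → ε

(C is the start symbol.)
Yes, the grammar is LL(1).

Relevant sets:
  FIRST(C) = { '(', '*' }
  FOLLOW(D) = { $ }

For C:
  PREDICT(C → '(') = { '(' }
  PREDICT(C → '*' '(' D) = { '*' }
For D:
  PREDICT(D → C) = { '(', '*' }
  PREDICT(D → ε) = { $ }

All predict sets are disjoint. The grammar IS LL(1).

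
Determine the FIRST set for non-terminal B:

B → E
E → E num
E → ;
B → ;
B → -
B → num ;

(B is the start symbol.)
{ '-', ';', 'num' }

FIRST sets of the other non-terminals involved (by the same procedure, iterated to a fixed point):
  FIRST(E) = { ';' }

From B → E:
  - E is a non-terminal: add FIRST(E) \ {ε} = { ';' }
    E is not nullable, so stop
From B → ;:
  - ';' is a terminal: add ';' and stop
From B → -:
  - '-' is a terminal: add '-' and stop
From B → num ;:
  - num is a terminal: add 'num' and stop

Collecting: FIRST(B) = { '-', ';', 'num' }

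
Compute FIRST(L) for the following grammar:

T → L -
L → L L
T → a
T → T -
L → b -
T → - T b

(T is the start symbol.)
From L → L L:
  - L is the symbol being defined: contributes nothing new
    L is not nullable, so stop
From L → b -:
  - b is a terminal: add 'b' and stop

Collecting: FIRST(L) = { 'b' }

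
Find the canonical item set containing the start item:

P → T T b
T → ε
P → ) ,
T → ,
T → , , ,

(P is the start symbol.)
{ [P → . ) ,], [P → . T T b], [P' → . P], [T → . , , ,], [T → . ,], [T → .] }

First, augment the grammar with P' → P
I₀ = CLOSURE({ [P' → . P] }):
  [P' → . P] has the dot before P: add [P → . T T b], [P → . ) ,]
  [P → . T T b] has the dot before T: add [T → .], [T → . ,], [T → . , , ,]
No further items can be added.

I₀ = { [P → . ) ,], [P → . T T b], [P' → . P], [T → . , , ,], [T → . ,], [T → .] }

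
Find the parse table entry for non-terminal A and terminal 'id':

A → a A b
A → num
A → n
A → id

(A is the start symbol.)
A → id

To find M[A, 'id'], we find productions for A where 'id' is in the predict set (PREDICT(N → α) = (FIRST(α) \ {ε}) ∪ (FOLLOW(N) if α ⇒* ε)).

A → a A b: PREDICT = { 'a' }
A → num: PREDICT = { 'num' }
A → n: PREDICT = { 'n' }
A → id: PREDICT = { 'id' }
  'id' is in predict set, so this production goes in M[A, 'id']

M[A, 'id'] = A → id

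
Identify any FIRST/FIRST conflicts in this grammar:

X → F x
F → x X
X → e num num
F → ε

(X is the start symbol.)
A FIRST/FIRST conflict occurs when two productions N → α and N → β for the same non-terminal have FIRST(α) ∩ FIRST(β) ≠ ∅ (with ε ∈ FIRST of a nullable right-hand side, so two nullable alternatives also conflict).

FIRST sets of the non-terminals at (or reachable through a nullable prefix from) the front of some alternative:
  FIRST(F) = { 'x', ε }

Productions for X:
  X → F x: FIRST = { 'x' }
  X → e num num: FIRST = { 'e' }
Productions for F:
  F → x X: FIRST = { 'x' }
  F → ε: FIRST = { ε }

All alternatives of each non-terminal have pairwise disjoint FIRST sets.

Answer: No FIRST/FIRST conflicts.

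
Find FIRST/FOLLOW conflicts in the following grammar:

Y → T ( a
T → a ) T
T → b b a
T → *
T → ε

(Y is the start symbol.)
No FIRST/FOLLOW conflicts.

A FIRST/FOLLOW conflict occurs when a non-terminal N has a nullable alternative N → β (β ⇒* ε) and another alternative N → α with FIRST(α) ∩ FOLLOW(N) ≠ ∅: on such a lookahead the parser cannot decide between expanding α and letting N vanish via β.

Nullable non-terminals: T.

T: nullable alternative(s) T → ε; FOLLOW(T) = { '(' }
  T → a ) T: FIRST \ {ε} = { 'a' } — disjoint from FOLLOW(T)
  T → b b a: FIRST \ {ε} = { 'b' } — disjoint from FOLLOW(T)
  T → *: FIRST \ {ε} = { '*' } — disjoint from FOLLOW(T)
  T → ε: FIRST \ {ε} = { } — this is the only nullable alternative, skip

Y has no nullable alternative, so no FIRST/FOLLOW check is needed there.

No FIRST/FOLLOW conflicts found.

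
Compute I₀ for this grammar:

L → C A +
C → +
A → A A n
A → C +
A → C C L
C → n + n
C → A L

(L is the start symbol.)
First, augment the grammar with L' → L
I₀ = CLOSURE({ [L' → . L] }):
  [L' → . L] has the dot before L: add [L → . C A +]
  [L → . C A +] has the dot before C: add [C → . +], [C → . n + n], [C → . A L]
  [C → . A L] has the dot before A: add [A → . A A n], [A → . C +], [A → . C C L]
No further items can be added.

I₀ = { [A → . A A n], [A → . C +], [A → . C C L], [C → . +], [C → . A L], [C → . n + n], [L → . C A +], [L' → . L] }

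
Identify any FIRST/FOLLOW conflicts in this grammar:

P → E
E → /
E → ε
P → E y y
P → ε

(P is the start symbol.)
No FIRST/FOLLOW conflicts.

A FIRST/FOLLOW conflict occurs when a non-terminal N has a nullable alternative N → β (β ⇒* ε) and another alternative N → α with FIRST(α) ∩ FOLLOW(N) ≠ ∅: on such a lookahead the parser cannot decide between expanding α and letting N vanish via β.

Nullable non-terminals: E, P.
FIRST sets used below: FIRST(E) = { '/', ε }

E: nullable alternative(s) E → ε; FOLLOW(E) = { $, 'y' }
  E → /: FIRST \ {ε} = { '/' } — disjoint from FOLLOW(E)
  E → ε: FIRST \ {ε} = { } — this is the only nullable alternative, skip

P: nullable alternative(s) P → E, P → ε; FOLLOW(P) = { $ }
  P → E: FIRST \ {ε} = { '/' } — disjoint from FOLLOW(P)
  P → E y y: FIRST \ {ε} = { '/', 'y' } — disjoint from FOLLOW(P)
  P → ε: FIRST \ {ε} = { } — disjoint from FOLLOW(P)

No FIRST/FOLLOW conflicts found.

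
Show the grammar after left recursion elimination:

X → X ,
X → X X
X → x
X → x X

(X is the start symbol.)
X → x X'
X → x X X'
X' → , X'
X' → X X'
X' → ε

X is directly left-recursive. The standard transformation for
  A → A α₁ | ... | A α_m | β₁ | ... | β_n
is
  A  → β₁ A' | ... | β_n A'
  A' → α₁ A' | ... | α_m A' | ε

X → x becomes X → x X'
X → x X becomes X → x X X'
X → X , becomes X' → , X'
X → X X becomes X' → X X'
Add X' → ε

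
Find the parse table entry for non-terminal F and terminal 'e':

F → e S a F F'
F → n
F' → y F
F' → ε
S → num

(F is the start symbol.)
To find M[F, 'e'], we find productions for F where 'e' is in the predict set (PREDICT(N → α) = (FIRST(α) \ {ε}) ∪ (FOLLOW(N) if α ⇒* ε)).

F → e S a F F': PREDICT = { 'e' }
  'e' is in predict set, so this production goes in M[F, 'e']
F → n: PREDICT = { 'n' }

M[F, 'e'] = F → e S a F F'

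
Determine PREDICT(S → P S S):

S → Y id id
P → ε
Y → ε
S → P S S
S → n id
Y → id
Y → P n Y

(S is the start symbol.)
{ 'id', 'n' }

PREDICT(S → P S S) = (FIRST(RHS) \ {ε}) ∪ (FOLLOW(S) if ε ∈ FIRST(RHS), i.e. RHS ⇒* ε)
FIRST(P) = { ε }
FIRST(S) = { 'id', 'n' }
FIRST(P S S) = { 'id', 'n' }
ε ∉ FIRST(P S S), so FOLLOW(S) is not added.
PREDICT(S → P S S) = { 'id', 'n' }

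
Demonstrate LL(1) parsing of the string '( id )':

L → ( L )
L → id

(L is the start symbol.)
LL(1) parsing maintains a stack (initially the start symbol over $) and the input. At each step: if the stack top is a terminal, match it against the current input token; if it is a non-terminal N, replace it with the RHS of M[N, lookahead] (the unique production whose predict set contains the lookahead).

Stack is shown with the top on the left.

Stack    Input     Action
-------------------------
L $      ( id ) $  output L → ( L )
( L ) $  ( id ) $  match '('
L ) $    id ) $    output L → id
id ) $   id ) $    match 'id'
) $      ) $       match ')'
$        $         accept

The string is accepted.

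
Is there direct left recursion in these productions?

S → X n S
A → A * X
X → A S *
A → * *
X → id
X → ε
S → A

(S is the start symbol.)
Yes, A is left-recursive

S → X n S: starts with X
A → A * X: LEFT RECURSIVE (starts with A)
X → A S *: starts with A
A → * *: starts with '*'
X → id: starts with id
X → ε: starts with ε
S → A: starts with A

The grammar has direct left recursion on: A.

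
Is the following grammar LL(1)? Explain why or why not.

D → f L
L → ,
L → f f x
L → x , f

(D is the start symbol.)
For L:
  PREDICT(L → ',') = { ',' }
  PREDICT(L → f f x) = { 'f' }
  PREDICT(L → x ',' f) = { 'x' }
D has a single production, so nothing to check there.

All predict sets are disjoint. The grammar IS LL(1).

Answer: Yes, the grammar is LL(1).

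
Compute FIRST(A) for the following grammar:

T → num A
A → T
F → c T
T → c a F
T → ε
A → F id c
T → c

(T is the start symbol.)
{ 'c', 'num', ε }

FIRST sets of the other non-terminals involved (by the same procedure, iterated to a fixed point):
  FIRST(T) = { 'c', 'num', ε }
  FIRST(F) = { 'c' }

From A → T:
  - T is a non-terminal: add FIRST(T) \ {ε} = { 'c', 'num' }
    T is nullable and nothing follows, so the whole right-hand side can vanish: ε ∈ FIRST(A)
From A → F id c:
  - F is a non-terminal: add FIRST(F) \ {ε} = { 'c' }
    F is not nullable, so stop

Collecting: FIRST(A) = { 'c', 'num', ε }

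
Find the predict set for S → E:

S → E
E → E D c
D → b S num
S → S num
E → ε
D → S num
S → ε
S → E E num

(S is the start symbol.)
PREDICT(S → E) = (FIRST(RHS) \ {ε}) ∪ (FOLLOW(S) if ε ∈ FIRST(RHS), i.e. RHS ⇒* ε)
FIRST(E) = { 'b', 'num', ε }
FIRST(E) = { 'b', 'num', ε }
ε ∈ FIRST(E) (the right-hand side is nullable), so add FOLLOW(S) = { $, 'num' }
PREDICT(S → E) = { $, 'b', 'num' }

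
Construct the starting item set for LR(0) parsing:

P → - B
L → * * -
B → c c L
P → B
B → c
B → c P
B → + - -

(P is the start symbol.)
{ [B → . + - -], [B → . c P], [B → . c c L], [B → . c], [P → . - B], [P → . B], [P' → . P] }

First, augment the grammar with P' → P
I₀ = CLOSURE({ [P' → . P] }):
  [P' → . P] has the dot before P: add [P → . - B], [P → . B]
  [P → . B] has the dot before B: add [B → . c c L], [B → . c], [B → . c P], [B → . + - -]
No further items can be added.

I₀ = { [B → . + - -], [B → . c P], [B → . c c L], [B → . c], [P → . - B], [P → . B], [P' → . P] }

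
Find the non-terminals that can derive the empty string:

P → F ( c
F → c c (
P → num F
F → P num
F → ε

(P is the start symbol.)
ε-productions: F → ε
So F is immediately nullable.
No further non-terminal can be added: every production for the remaining non-terminals contains a terminal or a non-nullable non-terminal.
Nullable = { 'F' }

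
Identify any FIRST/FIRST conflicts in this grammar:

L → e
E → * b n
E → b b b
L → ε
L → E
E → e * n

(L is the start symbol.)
Yes. L → e / L → E on { 'e' }

FIRST sets of the non-terminals at (or reachable through a nullable prefix from) the front of some alternative:
  FIRST(E) = { '*', 'b', 'e' }

Productions for L:
  L → e: FIRST = { 'e' }
  L → ε: FIRST = { ε }
  L → E: FIRST = { '*', 'b', 'e' }
Productions for E:
  E → * b n: FIRST = { '*' }
  E → b b b: FIRST = { 'b' }
  E → e * n: FIRST = { 'e' }

Conflict for L: L → e and L → E
  Overlap: { 'e' }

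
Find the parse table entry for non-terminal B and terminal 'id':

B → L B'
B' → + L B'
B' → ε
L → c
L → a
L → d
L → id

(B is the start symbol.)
To find M[B, 'id'], we find productions for B where 'id' is in the predict set (PREDICT(N → α) = (FIRST(α) \ {ε}) ∪ (FOLLOW(N) if α ⇒* ε)).

Relevant sets:
  FIRST(L) = { 'a', 'c', 'd', 'id' }

B → L B': PREDICT = { 'a', 'c', 'd', 'id' }
  'id' is in predict set, so this production goes in M[B, 'id']

M[B, 'id'] = B → L B'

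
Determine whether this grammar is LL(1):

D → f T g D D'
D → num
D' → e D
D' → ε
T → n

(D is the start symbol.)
No. Predict set conflict for D': { 'e' }

A grammar is LL(1) if for each non-terminal N with multiple productions, the predict sets of those productions are pairwise disjoint, where PREDICT(N → α) = (FIRST(α) \ {ε}) ∪ (FOLLOW(N) if α ⇒* ε).

Relevant sets:
  FOLLOW(D') = { $, 'e' }

For D:
  PREDICT(D → f T g D D') = { 'f' }
  PREDICT(D → num) = { 'num' }
For D':
  PREDICT(D' → e D) = { 'e' }
  PREDICT(D' → ε) = { $, 'e' }
T has a single production, so nothing to check there.

Conflict found: Predict set conflict for D': { 'e' }
The grammar is NOT LL(1).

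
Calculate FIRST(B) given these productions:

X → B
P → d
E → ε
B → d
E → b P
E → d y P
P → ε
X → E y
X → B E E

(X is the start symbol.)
{ 'd' }

To compute FIRST(B), examine every production with B on the left-hand side, reading each right-hand side left to right until a non-nullable symbol is reached.

From B → d:
  - d is a terminal: add 'd' and stop

Collecting: FIRST(B) = { 'd' }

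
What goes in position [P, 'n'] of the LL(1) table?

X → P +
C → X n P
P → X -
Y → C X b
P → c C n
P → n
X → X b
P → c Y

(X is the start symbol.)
P → X -, P → n

To find M[P, 'n'], we find productions for P where 'n' is in the predict set (PREDICT(N → α) = (FIRST(α) \ {ε}) ∪ (FOLLOW(N) if α ⇒* ε)).

Relevant sets:
  FIRST(X) = { 'c', 'n' }

P → X -: PREDICT = { 'c', 'n' }
  'n' is in predict set, so this production goes in M[P, 'n']
P → c C n: PREDICT = { 'c' }
P → n: PREDICT = { 'n' }
  'n' is in predict set, so this production goes in M[P, 'n']
P → c Y: PREDICT = { 'c' }

M[P, 'n'] = P → X -, P → n  (a multiply-defined cell — the grammar is not LL(1))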